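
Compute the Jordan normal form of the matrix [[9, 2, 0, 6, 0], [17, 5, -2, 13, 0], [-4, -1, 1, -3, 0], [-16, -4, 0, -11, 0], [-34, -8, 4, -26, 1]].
The characteristic polynomial is det(xI - A) = (x - 1)^5, so the eigenvalues are 1 (algebraic multiplicity 5).

For λ = 1: rank(A - I) = 2, rank((A - I)^2) = 1, rank((A - I)^3) = 0. The eigenspace has dimension 5 - 2 = 3, so there are 3 Jordan blocks; the rank sequence gives block sizes [3, 1, 1].

Assembling the blocks gives the Jordan form J above.

J = [[1, 1, 0, 0, 0], [0, 1, 1, 0, 0], [0, 0, 1, 0, 0], [0, 0, 0, 1, 0], [0, 0, 0, 0, 1]]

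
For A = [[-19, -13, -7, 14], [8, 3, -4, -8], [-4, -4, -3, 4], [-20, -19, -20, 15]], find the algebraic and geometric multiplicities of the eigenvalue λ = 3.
The characteristic polynomial is (x - 3)^2(x + 5)^2, so the factor x - 3 appears with exponent 2: the algebraic multiplicity is 2.

rank(A - 3I) = 3, so the eigenspace has dimension 4 - 3 = 1: the geometric multiplicity is 1.

Since 1 < 2, A is not diagonalizable.

algebraic multiplicity 2, geometric multiplicity 1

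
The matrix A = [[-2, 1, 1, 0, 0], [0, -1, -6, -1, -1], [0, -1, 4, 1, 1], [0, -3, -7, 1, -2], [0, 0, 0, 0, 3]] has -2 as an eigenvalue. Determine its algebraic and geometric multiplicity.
algebraic multiplicity 2, geometric multiplicity 1

The characteristic polynomial is (x - 3)^3(x + 2)^2, so the factor x + 2 appears with exponent 2: the algebraic multiplicity is 2.

rank(A + 2I) = 4, so the eigenspace has dimension 5 - 4 = 1: the geometric multiplicity is 1.

Since 1 < 2, A is not diagonalizable.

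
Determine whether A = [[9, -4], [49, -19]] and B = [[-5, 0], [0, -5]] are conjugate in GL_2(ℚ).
Both have characteristic polynomial (x + 5)^2, but the minimal polynomial of A is (x + 5)^2 while the minimal polynomial of B is x + 5. The minimal polynomial is a similarity invariant, so A and B are not similar.

No.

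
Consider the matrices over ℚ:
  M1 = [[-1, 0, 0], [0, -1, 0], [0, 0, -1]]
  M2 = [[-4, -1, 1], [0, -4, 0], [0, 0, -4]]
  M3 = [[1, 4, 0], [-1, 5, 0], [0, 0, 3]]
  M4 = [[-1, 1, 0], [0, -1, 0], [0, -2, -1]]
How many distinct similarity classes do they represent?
4 classes: {M1}, {M2}, {M3}, {M4}

Characteristic polynomials: χ_{M1} = (x + 1)^3, χ_{M2} = (x + 4)^3, χ_{M3} = (x - 3)^3, χ_{M4} = (x + 1)^3.

{M1}: invariant factors x + 1, x + 1, x + 1.

{M2}: invariant factors x + 4, (x + 4)^2.

{M3}: invariant factors x - 3, (x - 3)^2.

{M4}: invariant factors x + 1, (x + 1)^2.

Matrices are similar if and only if their invariant-factor lists agree; the partition into similarity classes is {M1}, {M2}, {M3}, {M4}.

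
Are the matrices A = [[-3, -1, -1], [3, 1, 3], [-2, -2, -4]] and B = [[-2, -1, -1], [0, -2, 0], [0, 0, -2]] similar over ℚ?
Two matrices over a field are similar if and only if they have the same invariant factors.

Both A and B have characteristic polynomial (x + 2)^3 and minimal polynomial (x + 2)^2. Computing further, both have invariant factors x + 2, (x + 2)^2. Hence A and B are similar.

Yes.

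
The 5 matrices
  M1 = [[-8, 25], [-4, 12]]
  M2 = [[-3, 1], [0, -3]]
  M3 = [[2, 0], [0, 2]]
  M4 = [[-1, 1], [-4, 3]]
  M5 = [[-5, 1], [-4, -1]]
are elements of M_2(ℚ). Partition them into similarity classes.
Characteristic polynomials: χ_{M1} = (x - 2)^2, χ_{M2} = (x + 3)^2, χ_{M3} = (x - 2)^2, χ_{M4} = (x - 1)^2, χ_{M5} = (x + 3)^2.

{M1}: invariant factors (x - 2)^2.

{M2, M5}: invariant factors (x + 3)^2.

{M3}: invariant factors x - 2, x - 2.

{M4}: invariant factors (x - 1)^2.

Matrices are similar if and only if their invariant-factor lists agree; the partition into similarity classes is {M1}, {M2, M5}, {M3}, {M4}.

4 classes: {M1}, {M2, M5}, {M3}, {M4}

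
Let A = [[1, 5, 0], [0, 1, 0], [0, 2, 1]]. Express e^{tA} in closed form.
e^{tA} = [[e^{t}, 5*t*e^{t}, 0], [0, e^{t}, 0], [0, 2*t*e^{t}, e^{t}]]

A has Jordan form J = [[1, 1, 0], [0, 1, 0], [0, 0, 1]] with A = PJP^{-1}, so e^{tA} = P e^{tJ} P^{-1}.

For a Jordan block J_k(λ), e^{tJ_k(λ)} = e^{λt} · (I + tN + t^2 N^2/2! + ... + t^{k-1} N^{k-1}/(k-1)!) where N is the nilpotent superdiagonal part.

Assembling the blocks and conjugating back gives the entries of e^{tA} as shown above.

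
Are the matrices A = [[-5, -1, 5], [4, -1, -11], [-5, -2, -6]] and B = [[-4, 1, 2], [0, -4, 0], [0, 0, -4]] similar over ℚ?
Both have characteristic polynomial (x + 4)^3, but the minimal polynomial of A is (x + 4)^3 while the minimal polynomial of B is (x + 4)^2. The minimal polynomial is a similarity invariant, so A and B are not similar.

No.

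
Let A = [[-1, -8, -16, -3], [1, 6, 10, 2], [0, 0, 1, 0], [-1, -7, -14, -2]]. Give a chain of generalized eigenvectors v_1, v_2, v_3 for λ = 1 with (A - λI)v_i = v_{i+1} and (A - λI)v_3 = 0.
v_1 = [[2, -1, 0, 2]]^T, v_2 = [[-2, 1, 0, -1]]^T, v_3 = [[-1, 1, 0, -2]]^T

We seek v_1 ∈ ker((A - I)^3) \ ker((A - I)^2), then set v_{i+1} = (A - I) v_i.

One such chain is v_1 = [[2, -1, 0, 2]]^T, v_2 = [[-2, 1, 0, -1]]^T, v_3 = [[-1, 1, 0, -2]]^T. Check: (A - I) v_3 = [[0, 0, 0, 0]]^T = 0.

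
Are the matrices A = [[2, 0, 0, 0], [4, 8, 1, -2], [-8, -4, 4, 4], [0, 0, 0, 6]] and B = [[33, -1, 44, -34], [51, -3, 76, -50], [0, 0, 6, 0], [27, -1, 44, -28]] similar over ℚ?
No.

trace(A) = 20 but trace(B) = 8. The trace is a similarity invariant, so A and B are not similar.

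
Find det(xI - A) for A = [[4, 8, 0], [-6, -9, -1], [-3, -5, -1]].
χ_A(x) = (x + 2)^3

xI - A = [[x - 4, -8, 0], [6, x + 9, 1], [3, 5, x + 1]].

Expanding det(xI - A) along the first row:
det(xI - A) = + (x - 4)·det([[x + 9, 1], [5, x + 1]]) - (-8)·det([[6, 1], [3, x + 1]]) + (0)·det([[6, x + 9], [3, 5]]).

Evaluating gives χ_A(x) = x^3 + 6x^2 + 12x + 8 = (x + 2)^3.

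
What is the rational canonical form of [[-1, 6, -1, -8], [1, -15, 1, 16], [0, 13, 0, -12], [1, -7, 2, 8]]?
The invariant factors of A (the non-unit diagonal entries of the Smith normal form of xI - A over ℚ[x]) are (x^2 + 4x - 2)^2, each dividing the next. The characteristic polynomial is their product, (x^2 + 4x - 2)^2.

The rational canonical form is the block-diagonal matrix of companion matrices C(f_i):
R = [[0, 0, 0, -4], [1, 0, 0, 16], [0, 1, 0, -12], [0, 0, 1, -8]].

Note the characteristic polynomial does not split into linear factors over ℚ, so A has no Jordan form over ℚ; the rational canonical form exists over any field.

R = [[0, 0, 0, -4], [1, 0, 0, 16], [0, 1, 0, -12], [0, 0, 1, -8]]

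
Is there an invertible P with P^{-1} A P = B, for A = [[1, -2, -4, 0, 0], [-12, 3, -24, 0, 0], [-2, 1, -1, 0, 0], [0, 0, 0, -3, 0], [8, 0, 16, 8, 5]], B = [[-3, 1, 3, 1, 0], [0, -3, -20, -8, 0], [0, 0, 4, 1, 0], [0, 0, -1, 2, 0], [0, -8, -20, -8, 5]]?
Both have characteristic polynomial (x - 5)(x - 3)^2(x + 3)^2, but the minimal polynomial of A is (x - 5)(x - 3)^2(x + 3) while the minimal polynomial of B is (x - 5)(x - 3)^2(x + 3)^2. The minimal polynomial is a similarity invariant, so A and B are not similar.

No.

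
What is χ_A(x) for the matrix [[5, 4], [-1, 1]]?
χ_A(x) = (x - 3)^2

xI - A = [[x - 5, -4], [1, x - 1]].

Expanding det(xI - A) along the first row:
det(xI - A) = + (x - 5)·det([[x - 1]]) - (-4)·det([[1]]).

Evaluating gives χ_A(x) = x^2 - 6x + 9 = (x - 3)^2.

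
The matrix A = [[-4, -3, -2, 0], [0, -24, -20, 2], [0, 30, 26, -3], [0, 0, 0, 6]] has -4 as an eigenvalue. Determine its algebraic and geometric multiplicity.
algebraic multiplicity 2, geometric multiplicity 1

The characteristic polynomial is (x - 6)^2(x + 4)^2, so the factor x + 4 appears with exponent 2: the algebraic multiplicity is 2.

rank(A + 4I) = 3, so the eigenspace has dimension 4 - 3 = 1: the geometric multiplicity is 1.

Since 1 < 2, A is not diagonalizable.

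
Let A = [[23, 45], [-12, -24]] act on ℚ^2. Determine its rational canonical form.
The invariant factors of A (the non-unit diagonal entries of the Smith normal form of xI - A over ℚ[x]) are (x - 3)(x + 4), each dividing the next. The characteristic polynomial is their product, (x - 3)(x + 4).

The rational canonical form is the block-diagonal matrix of companion matrices C(f_i):
R = [[0, 12], [1, -1]].

R = [[0, 12], [1, -1]]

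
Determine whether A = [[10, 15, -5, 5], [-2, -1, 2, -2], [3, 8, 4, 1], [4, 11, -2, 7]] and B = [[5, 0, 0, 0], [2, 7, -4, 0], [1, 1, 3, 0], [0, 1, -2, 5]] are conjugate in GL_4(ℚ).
Yes.

Two matrices over a field are similar if and only if they have the same invariant factors.

Both A and B have characteristic polynomial (x - 5)^4 and minimal polynomial (x - 5)^2. Computing further, both have invariant factors (x - 5)^2, (x - 5)^2. Hence A and B are similar.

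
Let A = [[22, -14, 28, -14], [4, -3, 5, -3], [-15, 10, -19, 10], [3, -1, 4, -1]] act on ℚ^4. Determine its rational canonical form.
R = [[0, 0, 0, 0], [0, 0, 0, 0], [0, 1, 0, 2], [0, 0, 1, -1]]

The invariant factors of A (the non-unit diagonal entries of the Smith normal form of xI - A over ℚ[x]) are x, x(x - 1)(x + 2), each dividing the next. The characteristic polynomial is their product, x^2(x - 1)(x + 2).

The rational canonical form is the block-diagonal matrix of companion matrices C(f_i):
R = [[0, 0, 0, 0], [0, 0, 0, 0], [0, 1, 0, 2], [0, 0, 1, -1]].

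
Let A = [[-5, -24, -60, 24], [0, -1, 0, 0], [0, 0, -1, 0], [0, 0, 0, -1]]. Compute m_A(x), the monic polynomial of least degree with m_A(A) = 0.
m_A(x) = (x + 1)(x + 5)

The characteristic polynomial factors as (x + 1)^3(x + 5). The minimal polynomial is ∏(x - λ)^{k_λ} where k_λ is the size of the largest Jordan block at λ.

For λ = -5: rank(A + 5I) = 3, and the largest Jordan block has size 1 (the smallest k with rank((A + 5I)^k) = rank((A + 5I)^(k+1))).
For λ = -1: rank(A + I) = 1, and the largest Jordan block has size 1 (the smallest k with rank((A + I)^k) = rank((A + I)^(k+1))).

So m_A(x) = (x + 1)(x + 5).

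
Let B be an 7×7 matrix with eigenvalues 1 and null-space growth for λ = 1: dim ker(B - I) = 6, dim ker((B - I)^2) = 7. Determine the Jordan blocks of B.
λ = 1: successive nullity increments [6, 1] count blocks of size ≥ k; block sizes are [2, 1, 1, 1, 1, 1].

Jordan blocks: (1, 2), (1, 1), (1, 1), (1, 1), (1, 1), (1, 1)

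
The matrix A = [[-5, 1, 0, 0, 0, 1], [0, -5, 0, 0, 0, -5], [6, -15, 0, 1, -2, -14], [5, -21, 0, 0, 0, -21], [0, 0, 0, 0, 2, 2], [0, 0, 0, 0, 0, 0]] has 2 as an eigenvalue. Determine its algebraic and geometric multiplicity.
algebraic multiplicity 1, geometric multiplicity 1

The characteristic polynomial is x^3(x - 2)(x + 5)^2, so the factor x - 2 appears with exponent 1: the algebraic multiplicity is 1.

rank(A - 2I) = 5, so the eigenspace has dimension 6 - 5 = 1: the geometric multiplicity is 1.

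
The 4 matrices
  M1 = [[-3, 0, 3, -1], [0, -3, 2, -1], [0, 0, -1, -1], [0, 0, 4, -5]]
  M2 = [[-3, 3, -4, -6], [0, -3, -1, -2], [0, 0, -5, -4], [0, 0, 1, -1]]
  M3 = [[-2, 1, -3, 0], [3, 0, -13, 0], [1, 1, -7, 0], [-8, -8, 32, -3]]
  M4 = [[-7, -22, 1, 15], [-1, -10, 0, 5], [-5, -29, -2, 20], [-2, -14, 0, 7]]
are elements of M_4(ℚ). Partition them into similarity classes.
Characteristic polynomials: χ_{M1} = (x + 3)^4, χ_{M2} = (x + 3)^4, χ_{M3} = (x + 3)^4, χ_{M4} = (x + 3)^4.

{M1, M2, M3, M4}: invariant factors x + 3, (x + 3)^3.

Matrices are similar if and only if their invariant-factor lists agree; the partition into similarity classes is {M1, M2, M3, M4}.

1 class: {M1, M2, M3, M4}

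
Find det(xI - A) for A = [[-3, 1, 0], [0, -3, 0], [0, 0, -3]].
χ_A(x) = (x + 3)^3

xI - A = [[x + 3, -1, 0], [0, x + 3, 0], [0, 0, x + 3]].

Expanding det(xI - A) along the first row:
det(xI - A) = + (x + 3)·det([[x + 3, 0], [0, x + 3]]) - (-1)·det([[0, 0], [0, x + 3]]) + (0)·det([[0, x + 3], [0, 0]]).

Evaluating gives χ_A(x) = x^3 + 9x^2 + 27x + 27 = (x + 3)^3.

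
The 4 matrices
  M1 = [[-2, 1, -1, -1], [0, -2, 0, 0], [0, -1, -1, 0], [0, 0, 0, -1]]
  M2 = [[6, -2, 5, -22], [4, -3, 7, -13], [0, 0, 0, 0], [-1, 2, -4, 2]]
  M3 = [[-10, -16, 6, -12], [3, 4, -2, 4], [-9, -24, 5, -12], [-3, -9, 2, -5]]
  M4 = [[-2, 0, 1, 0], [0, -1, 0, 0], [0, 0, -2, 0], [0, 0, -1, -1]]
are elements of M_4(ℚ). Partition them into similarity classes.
Characteristic polynomials: χ_{M1} = (x + 1)^2(x + 2)^2, χ_{M2} = x^3(x - 5), χ_{M3} = (x + 1)^2(x + 2)^2, χ_{M4} = (x + 1)^2(x + 2)^2.

{M1}: invariant factors (x + 1)(x + 2), (x + 1)(x + 2).

{M2}: invariant factors x^3(x - 5).

{M3, M4}: invariant factors x + 1, (x + 1)(x + 2)^2.

Matrices are similar if and only if their invariant-factor lists agree; the partition into similarity classes is {M1}, {M2}, {M3, M4}.

3 classes: {M1}, {M2}, {M3, M4}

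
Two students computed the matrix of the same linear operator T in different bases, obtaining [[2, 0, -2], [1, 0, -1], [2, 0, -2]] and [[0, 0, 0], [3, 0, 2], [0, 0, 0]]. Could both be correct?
Yes.

Two matrices over a field are similar if and only if they have the same invariant factors.

Both A and B have characteristic polynomial x^3 and minimal polynomial x^2. Computing further, both have invariant factors x, x^2. Hence A and B are similar.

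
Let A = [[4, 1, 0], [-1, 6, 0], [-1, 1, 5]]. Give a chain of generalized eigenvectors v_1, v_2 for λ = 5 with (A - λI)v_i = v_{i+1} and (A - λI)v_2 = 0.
We seek v_1 ∈ ker((A - 5I)^2) \ ker(A - 5I), then set v_{i+1} = (A - 5I) v_i.

One such chain is v_1 = [[2, 1, 2]]^T, v_2 = [[-1, -1, -1]]^T. Check: (A - 5I) v_2 = [[0, 0, 0]]^T = 0.

v_1 = [[2, 1, 2]]^T, v_2 = [[-1, -1, -1]]^T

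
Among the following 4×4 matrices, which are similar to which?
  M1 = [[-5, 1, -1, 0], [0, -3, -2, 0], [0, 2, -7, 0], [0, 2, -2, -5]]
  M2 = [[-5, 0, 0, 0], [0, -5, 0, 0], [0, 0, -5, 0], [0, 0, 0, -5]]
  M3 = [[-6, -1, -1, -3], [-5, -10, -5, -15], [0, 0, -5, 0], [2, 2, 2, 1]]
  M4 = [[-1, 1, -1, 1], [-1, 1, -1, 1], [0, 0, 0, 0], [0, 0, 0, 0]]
3 classes: {M1, M3}, {M2}, {M4}

Characteristic polynomials: χ_{M1} = (x + 5)^4, χ_{M2} = (x + 5)^4, χ_{M3} = (x + 5)^4, χ_{M4} = x^4.

{M1, M3}: invariant factors x + 5, x + 5, (x + 5)^2.

{M2}: invariant factors x + 5, x + 5, x + 5, x + 5.

{M4}: invariant factors x, x, x^2.

Matrices are similar if and only if their invariant-factor lists agree; the partition into similarity classes is {M1, M3}, {M2}, {M4}.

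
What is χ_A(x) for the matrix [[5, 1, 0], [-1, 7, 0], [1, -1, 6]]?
xI - A = [[x - 5, -1, 0], [1, x - 7, 0], [-1, 1, x - 6]].

Expanding det(xI - A) along the first row:
det(xI - A) = + (x - 5)·det([[x - 7, 0], [1, x - 6]]) - (-1)·det([[1, 0], [-1, x - 6]]) + (0)·det([[1, x - 7], [-1, 1]]).

Evaluating gives χ_A(x) = x^3 - 18x^2 + 108x - 216 = (x - 6)^3.

χ_A(x) = (x - 6)^3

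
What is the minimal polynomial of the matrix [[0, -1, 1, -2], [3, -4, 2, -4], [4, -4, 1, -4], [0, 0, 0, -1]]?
The characteristic polynomial factors as (x + 1)^4. The minimal polynomial is ∏(x - λ)^{k_λ} where k_λ is the size of the largest Jordan block at λ.

For λ = -1: rank(A + I) = 2, and the largest Jordan block has size 3 (the smallest k with rank((A + I)^k) = rank((A + I)^(k+1))).

So m_A(x) = (x + 1)^3.

m_A(x) = (x + 1)^3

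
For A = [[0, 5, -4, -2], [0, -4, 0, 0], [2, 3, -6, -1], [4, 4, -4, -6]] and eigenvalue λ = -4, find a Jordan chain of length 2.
v_1 = [[0, 1, 1, 0]]^T, v_2 = [[1, 0, 1, 0]]^T

We seek v_1 ∈ ker((A + 4I)^2) \ ker(A + 4I), then set v_{i+1} = (A + 4I) v_i.

One such chain is v_1 = [[0, 1, 1, 0]]^T, v_2 = [[1, 0, 1, 0]]^T. Check: (A + 4I) v_2 = [[0, 0, 0, 0]]^T = 0.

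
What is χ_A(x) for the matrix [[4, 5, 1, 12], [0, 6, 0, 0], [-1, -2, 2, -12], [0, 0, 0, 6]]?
xI - A = [[x - 4, -5, -1, -12], [0, x - 6, 0, 0], [1, 2, x - 2, 12], [0, 0, 0, x - 6]].

Expanding det(xI - A) along the first row:
det(xI - A) = + (x - 4)·det([[x - 6, 0, 0], [2, x - 2, 12], [0, 0, x - 6]]) - (-5)·det([[0, 0, 0], [1, x - 2, 12], [0, 0, x - 6]]) + (-1)·det([[0, x - 6, 0], [1, 2, 12], [0, 0, x - 6]]) - (-12)·det([[0, x - 6, 0], [1, 2, x - 2], [0, 0, 0]]).

Evaluating gives χ_A(x) = x^4 - 18x^3 + 117x^2 - 324x + 324 = (x - 6)^2(x - 3)^2.

χ_A(x) = (x - 6)^2(x - 3)^2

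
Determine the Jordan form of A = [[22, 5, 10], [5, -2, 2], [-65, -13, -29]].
The characteristic polynomial is det(xI - A) = (x + 3)^3, so the eigenvalues are -3 (algebraic multiplicity 3).

For λ = -3: rank(A + 3I) = 1, rank((A + 3I)^2) = 0. The eigenspace has dimension 3 - 1 = 2, so there are 2 Jordan blocks; the rank sequence gives block sizes [2, 1].

Assembling the blocks gives the Jordan form J above.

J = [[-3, 1, 0], [0, -3, 0], [0, 0, -3]]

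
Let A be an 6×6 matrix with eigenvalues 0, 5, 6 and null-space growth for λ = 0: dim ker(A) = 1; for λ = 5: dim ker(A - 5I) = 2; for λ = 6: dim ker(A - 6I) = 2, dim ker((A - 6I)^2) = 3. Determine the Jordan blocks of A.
Jordan blocks: (0, 1), (5, 1), (5, 1), (6, 2), (6, 1)

λ = 0: successive nullity increments [1] count blocks of size ≥ k; block sizes are [1].
λ = 5: successive nullity increments [2] count blocks of size ≥ k; block sizes are [1, 1].
λ = 6: successive nullity increments [2, 1] count blocks of size ≥ k; block sizes are [2, 1].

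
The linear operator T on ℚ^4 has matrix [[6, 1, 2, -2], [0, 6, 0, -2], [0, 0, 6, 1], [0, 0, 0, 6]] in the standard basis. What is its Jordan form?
J = [[6, 1, 0, 0], [0, 6, 0, 0], [0, 0, 6, 1], [0, 0, 0, 6]]

The characteristic polynomial is det(xI - A) = (x - 6)^4, so the eigenvalues are 6 (algebraic multiplicity 4).

For λ = 6: rank(A - 6I) = 2, rank((A - 6I)^2) = 0. The eigenspace has dimension 4 - 2 = 2, so there are 2 Jordan blocks; the rank sequence gives block sizes [2, 2].

Assembling the blocks gives the Jordan form J above.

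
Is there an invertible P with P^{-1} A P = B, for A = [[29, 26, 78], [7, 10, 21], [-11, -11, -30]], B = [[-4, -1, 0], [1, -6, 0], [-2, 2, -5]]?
trace(A) = 9 but trace(B) = -15. The trace is a similarity invariant, so A and B are not similar.

No.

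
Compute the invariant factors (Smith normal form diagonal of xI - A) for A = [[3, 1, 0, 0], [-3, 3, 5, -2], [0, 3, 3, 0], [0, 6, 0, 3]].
The Jordan structure of A has elementary divisors (x - 3)^3, (x - 3). Arranging the block sizes at each eigenvalue in decreasing order and taking row products gives the invariant factors.

Invariant factors (smallest first, each dividing the next): x - 3, (x - 3)^3.

Check: the last factor (x - 3)^3 is the minimal polynomial, and the product (x - 3)^4 is the characteristic polynomial.

x - 3, (x - 3)^3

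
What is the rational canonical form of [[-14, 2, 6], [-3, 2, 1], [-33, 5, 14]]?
R = [[0, 0, 2], [1, 0, -3], [0, 1, 2]]

The invariant factors of A (the non-unit diagonal entries of the Smith normal form of xI - A over ℚ[x]) are (x - 1)(x^2 - x + 2), each dividing the next. The characteristic polynomial is their product, (x - 1)(x^2 - x + 2).

The rational canonical form is the block-diagonal matrix of companion matrices C(f_i):
R = [[0, 0, 2], [1, 0, -3], [0, 1, 2]].

Note the characteristic polynomial does not split into linear factors over ℚ, so A has no Jordan form over ℚ; the rational canonical form exists over any field.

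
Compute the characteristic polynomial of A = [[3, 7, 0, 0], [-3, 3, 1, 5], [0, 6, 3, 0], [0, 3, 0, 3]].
χ_A(x) = (x - 3)^4

xI - A = [[x - 3, -7, 0, 0], [3, x - 3, -1, -5], [0, -6, x - 3, 0], [0, -3, 0, x - 3]].

Expanding det(xI - A) along the first row:
det(xI - A) = + (x - 3)·det([[x - 3, -1, -5], [-6, x - 3, 0], [-3, 0, x - 3]]) - (-7)·det([[3, -1, -5], [0, x - 3, 0], [0, 0, x - 3]]) + (0)·det([[3, x - 3, -5], [0, -6, 0], [0, -3, x - 3]]) - (0)·det([[3, x - 3, -1], [0, -6, x - 3], [0, -3, 0]]).

Evaluating gives χ_A(x) = x^4 - 12x^3 + 54x^2 - 108x + 81 = (x - 3)^4.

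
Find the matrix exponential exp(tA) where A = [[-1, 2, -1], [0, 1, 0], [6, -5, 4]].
e^{tA} = [[(3 - 2*e^{t})*e^{t}, (t + e^{t} - 1)*e^{t}, (1 - e^{t})*e^{t}], [0, e^{t}, 0], [6*(e^{t} - 1)*e^{t}, (-2*t - 3*e^{t} + 3)*e^{t}, (3*e^{t} - 2)*e^{t}]]

A has Jordan form J = [[1, 1, 0], [0, 1, 0], [0, 0, 2]] with A = PJP^{-1}, so e^{tA} = P e^{tJ} P^{-1}.

For a Jordan block J_k(λ), e^{tJ_k(λ)} = e^{λt} · (I + tN + t^2 N^2/2! + ... + t^{k-1} N^{k-1}/(k-1)!) where N is the nilpotent superdiagonal part.

Assembling the blocks and conjugating back gives the entries of e^{tA} as shown above.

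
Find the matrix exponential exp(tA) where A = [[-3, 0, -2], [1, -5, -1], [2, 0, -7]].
A has Jordan form J = [[-5, 1, 0], [0, -5, 0], [0, 0, -5]] with A = PJP^{-1}, so e^{tA} = P e^{tJ} P^{-1}.

For a Jordan block J_k(λ), e^{tJ_k(λ)} = e^{λt} · (I + tN + t^2 N^2/2! + ... + t^{k-1} N^{k-1}/(k-1)!) where N is the nilpotent superdiagonal part.

Assembling the blocks and conjugating back gives the entries of e^{tA} as shown above.

e^{tA} = [[(2*t + 1)*e^{-5*t}, 0, -2*t*e^{-5*t}], [t*e^{-5*t}, e^{-5*t}, -t*e^{-5*t}], [2*t*e^{-5*t}, 0, (1 - 2*t)*e^{-5*t}]]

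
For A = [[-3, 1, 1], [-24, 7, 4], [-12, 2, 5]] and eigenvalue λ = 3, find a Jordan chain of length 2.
We seek v_1 ∈ ker((A - 3I)^2) \ ker(A - 3I), then set v_{i+1} = (A - 3I) v_i.

One such chain is v_1 = [[0, 1, 0]]^T, v_2 = [[1, 4, 2]]^T. Check: (A - 3I) v_2 = [[0, 0, 0]]^T = 0.

v_1 = [[0, 1, 0]]^T, v_2 = [[1, 4, 2]]^T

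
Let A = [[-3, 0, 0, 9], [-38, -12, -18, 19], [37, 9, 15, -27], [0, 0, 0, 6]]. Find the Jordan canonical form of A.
J = [[-3, 1, 0, 0], [0, -3, 0, 0], [0, 0, 6, 1], [0, 0, 0, 6]]

The characteristic polynomial is det(xI - A) = (x - 6)^2(x + 3)^2, so the eigenvalues are -3 (algebraic multiplicity 2), 6 (algebraic multiplicity 2).

For λ = -3: rank(A + 3I) = 3, rank((A + 3I)^2) = 2. The eigenspace has dimension 4 - 3 = 1, so there is 1 Jordan block; the rank sequence gives block sizes [2].

For λ = 6: rank(A - 6I) = 3, rank((A - 6I)^2) = 2. The eigenspace has dimension 4 - 3 = 1, so there is 1 Jordan block; the rank sequence gives block sizes [2].

Assembling the blocks gives the Jordan form J above.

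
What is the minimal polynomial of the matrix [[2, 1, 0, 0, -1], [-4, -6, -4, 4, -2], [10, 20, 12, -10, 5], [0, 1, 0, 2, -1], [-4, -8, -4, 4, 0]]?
m_A(x) = (x - 2)^2

The characteristic polynomial factors as (x - 2)^5. The minimal polynomial is ∏(x - λ)^{k_λ} where k_λ is the size of the largest Jordan block at λ.

For λ = 2: rank(A - 2I) = 2, and the largest Jordan block has size 2 (the smallest k with rank((A - 2I)^k) = rank((A - 2I)^(k+1))).

So m_A(x) = (x - 2)^2.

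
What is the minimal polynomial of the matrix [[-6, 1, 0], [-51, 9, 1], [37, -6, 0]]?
The characteristic polynomial factors as (x - 1)^3. The minimal polynomial is ∏(x - λ)^{k_λ} where k_λ is the size of the largest Jordan block at λ.

For λ = 1: rank(A - I) = 2, and the largest Jordan block has size 3 (the smallest k with rank((A - I)^k) = rank((A - I)^(k+1))).

So m_A(x) = (x - 1)^3.

m_A(x) = (x - 1)^3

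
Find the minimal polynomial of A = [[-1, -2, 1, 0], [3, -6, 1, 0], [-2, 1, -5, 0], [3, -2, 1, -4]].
m_A(x) = (x + 4)^3

The characteristic polynomial factors as (x + 4)^4. The minimal polynomial is ∏(x - λ)^{k_λ} where k_λ is the size of the largest Jordan block at λ.

For λ = -4: rank(A + 4I) = 2, and the largest Jordan block has size 3 (the smallest k with rank((A + 4I)^k) = rank((A + 4I)^(k+1))).

So m_A(x) = (x + 4)^3.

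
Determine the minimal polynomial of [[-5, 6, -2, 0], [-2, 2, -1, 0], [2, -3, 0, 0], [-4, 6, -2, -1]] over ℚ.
The characteristic polynomial factors as (x + 1)^4. The minimal polynomial is ∏(x - λ)^{k_λ} where k_λ is the size of the largest Jordan block at λ.

For λ = -1: rank(A + I) = 1, and the largest Jordan block has size 2 (the smallest k with rank((A + I)^k) = rank((A + I)^(k+1))).

So m_A(x) = (x + 1)^2.

m_A(x) = (x + 1)^2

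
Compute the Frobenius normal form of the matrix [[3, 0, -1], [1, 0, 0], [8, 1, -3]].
R = [[0, 0, -1], [1, 0, 1], [0, 1, 0]]

The invariant factors of A (the non-unit diagonal entries of the Smith normal form of xI - A over ℚ[x]) are x^3 - x + 1, each dividing the next. The characteristic polynomial is their product, x^3 - x + 1.

The rational canonical form is the block-diagonal matrix of companion matrices C(f_i):
R = [[0, 0, -1], [1, 0, 1], [0, 1, 0]].

Note the characteristic polynomial does not split into linear factors over ℚ, so A has no Jordan form over ℚ; the rational canonical form exists over any field.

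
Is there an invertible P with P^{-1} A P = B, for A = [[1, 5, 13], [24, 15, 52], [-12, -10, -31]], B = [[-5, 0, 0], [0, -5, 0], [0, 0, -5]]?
Both have characteristic polynomial (x + 5)^3, but the minimal polynomial of A is (x + 5)^2 while the minimal polynomial of B is x + 5. The minimal polynomial is a similarity invariant, so A and B are not similar.

No.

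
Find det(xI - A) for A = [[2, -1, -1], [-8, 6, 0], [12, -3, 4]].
χ_A(x) = (x - 4)^3

xI - A = [[x - 2, 1, 1], [8, x - 6, 0], [-12, 3, x - 4]].

Expanding det(xI - A) along the first row:
det(xI - A) = + (x - 2)·det([[x - 6, 0], [3, x - 4]]) - (1)·det([[8, 0], [-12, x - 4]]) + (1)·det([[8, x - 6], [-12, 3]]).

Evaluating gives χ_A(x) = x^3 - 12x^2 + 48x - 64 = (x - 4)^3.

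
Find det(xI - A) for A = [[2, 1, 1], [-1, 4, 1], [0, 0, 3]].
χ_A(x) = (x - 3)^3

xI - A = [[x - 2, -1, -1], [1, x - 4, -1], [0, 0, x - 3]].

Expanding det(xI - A) along the first row:
det(xI - A) = + (x - 2)·det([[x - 4, -1], [0, x - 3]]) - (-1)·det([[1, -1], [0, x - 3]]) + (-1)·det([[1, x - 4], [0, 0]]).

Evaluating gives χ_A(x) = x^3 - 9x^2 + 27x - 27 = (x - 3)^3.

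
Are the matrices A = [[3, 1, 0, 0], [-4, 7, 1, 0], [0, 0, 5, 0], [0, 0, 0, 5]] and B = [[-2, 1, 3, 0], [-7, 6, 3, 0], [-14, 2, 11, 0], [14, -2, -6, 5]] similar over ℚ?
No.

Both have characteristic polynomial (x - 5)^4, but the minimal polynomial of A is (x - 5)^3 while the minimal polynomial of B is (x - 5)^2. The minimal polynomial is a similarity invariant, so A and B are not similar.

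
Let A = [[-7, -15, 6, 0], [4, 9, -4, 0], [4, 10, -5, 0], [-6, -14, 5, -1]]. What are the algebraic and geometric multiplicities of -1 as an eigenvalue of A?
algebraic multiplicity 4, geometric multiplicity 2

The characteristic polynomial is (x + 1)^4, so the factor x + 1 appears with exponent 4: the algebraic multiplicity is 4.

rank(A + I) = 2, so the eigenspace has dimension 4 - 2 = 2: the geometric multiplicity is 2.

Since 2 < 4, A is not diagonalizable.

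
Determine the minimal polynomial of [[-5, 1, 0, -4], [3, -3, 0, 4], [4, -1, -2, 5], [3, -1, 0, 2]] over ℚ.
The characteristic polynomial factors as (x + 2)^4. The minimal polynomial is ∏(x - λ)^{k_λ} where k_λ is the size of the largest Jordan block at λ.

For λ = -2: rank(A + 2I) = 2, and the largest Jordan block has size 2 (the smallest k with rank((A + 2I)^k) = rank((A + 2I)^(k+1))).

So m_A(x) = (x + 2)^2.

m_A(x) = (x + 2)^2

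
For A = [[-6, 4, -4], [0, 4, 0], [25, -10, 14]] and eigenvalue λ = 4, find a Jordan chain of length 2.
v_1 = [[1, 0, -3]]^T, v_2 = [[2, 0, -5]]^T

We seek v_1 ∈ ker((A - 4I)^2) \ ker(A - 4I), then set v_{i+1} = (A - 4I) v_i.

One such chain is v_1 = [[1, 0, -3]]^T, v_2 = [[2, 0, -5]]^T. Check: (A - 4I) v_2 = [[0, 0, 0]]^T = 0.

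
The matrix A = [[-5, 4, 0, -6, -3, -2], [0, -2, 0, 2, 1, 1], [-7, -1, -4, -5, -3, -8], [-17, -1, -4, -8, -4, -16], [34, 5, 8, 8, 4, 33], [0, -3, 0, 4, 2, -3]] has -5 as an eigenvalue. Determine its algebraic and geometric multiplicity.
The characteristic polynomial is (x + 2)^4(x + 5)^2, so the factor x + 5 appears with exponent 2: the algebraic multiplicity is 2.

rank(A + 5I) = 5, so the eigenspace has dimension 6 - 5 = 1: the geometric multiplicity is 1.

Since 1 < 2, A is not diagonalizable.

algebraic multiplicity 2, geometric multiplicity 1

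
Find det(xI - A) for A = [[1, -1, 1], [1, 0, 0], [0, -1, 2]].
xI - A = [[x - 1, 1, -1], [-1, x, 0], [0, 1, x - 2]].

Expanding det(xI - A) along the first row:
det(xI - A) = + (x - 1)·det([[x, 0], [1, x - 2]]) - (1)·det([[-1, 0], [0, x - 2]]) + (-1)·det([[-1, x], [0, 1]]).

Evaluating gives χ_A(x) = x^3 - 3x^2 + 3x - 1 = (x - 1)^3.

χ_A(x) = (x - 1)^3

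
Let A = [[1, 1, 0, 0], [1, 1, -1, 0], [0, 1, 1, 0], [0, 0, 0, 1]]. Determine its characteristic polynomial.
χ_A(x) = (x - 1)^4

xI - A = [[x - 1, -1, 0, 0], [-1, x - 1, 1, 0], [0, -1, x - 1, 0], [0, 0, 0, x - 1]].

Expanding det(xI - A) along the first row:
det(xI - A) = + (x - 1)·det([[x - 1, 1, 0], [-1, x - 1, 0], [0, 0, x - 1]]) - (-1)·det([[-1, 1, 0], [0, x - 1, 0], [0, 0, x - 1]]) + (0)·det([[-1, x - 1, 0], [0, -1, 0], [0, 0, x - 1]]) - (0)·det([[-1, x - 1, 1], [0, -1, x - 1], [0, 0, 0]]).

Evaluating gives χ_A(x) = x^4 - 4x^3 + 6x^2 - 4x + 1 = (x - 1)^4.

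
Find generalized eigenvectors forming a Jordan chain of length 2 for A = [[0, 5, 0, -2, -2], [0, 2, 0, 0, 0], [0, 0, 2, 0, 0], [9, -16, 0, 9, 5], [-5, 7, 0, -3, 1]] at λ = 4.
v_1 = [[-1, 0, 0, 4, -2]]^T, v_2 = [[0, 0, 0, 1, -1]]^T

We seek v_1 ∈ ker((A - 4I)^2) \ ker(A - 4I), then set v_{i+1} = (A - 4I) v_i.

One such chain is v_1 = [[-1, 0, 0, 4, -2]]^T, v_2 = [[0, 0, 0, 1, -1]]^T. Check: (A - 4I) v_2 = [[0, 0, 0, 0, 0]]^T = 0.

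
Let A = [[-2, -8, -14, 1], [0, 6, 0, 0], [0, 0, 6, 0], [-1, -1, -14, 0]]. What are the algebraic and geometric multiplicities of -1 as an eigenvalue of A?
algebraic multiplicity 2, geometric multiplicity 1

The characteristic polynomial is (x - 6)^2(x + 1)^2, so the factor x + 1 appears with exponent 2: the algebraic multiplicity is 2.

rank(A + I) = 3, so the eigenspace has dimension 4 - 3 = 1: the geometric multiplicity is 1.

Since 1 < 2, A is not diagonalizable.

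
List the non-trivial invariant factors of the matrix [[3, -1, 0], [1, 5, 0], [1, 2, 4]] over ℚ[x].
The Jordan structure of A has elementary divisors (x - 4)^3. Arranging the block sizes at each eigenvalue in decreasing order and taking row products gives the invariant factors.

Invariant factors (smallest first, each dividing the next): (x - 4)^3.

Check: the last factor (x - 4)^3 is the minimal polynomial, and the product (x - 4)^3 is the characteristic polynomial.

(x - 4)^3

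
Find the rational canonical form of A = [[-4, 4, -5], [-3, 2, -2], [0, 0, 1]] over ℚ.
The invariant factors of A (the non-unit diagonal entries of the Smith normal form of xI - A over ℚ[x]) are (x - 1)(x^2 + 2x + 4), each dividing the next. The characteristic polynomial is their product, (x - 1)(x^2 + 2x + 4).

The rational canonical form is the block-diagonal matrix of companion matrices C(f_i):
R = [[0, 0, 4], [1, 0, -2], [0, 1, -1]].

Note the characteristic polynomial does not split into linear factors over ℚ, so A has no Jordan form over ℚ; the rational canonical form exists over any field.

R = [[0, 0, 4], [1, 0, -2], [0, 1, -1]]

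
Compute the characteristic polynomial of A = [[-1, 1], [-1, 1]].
xI - A = [[x + 1, -1], [1, x - 1]].

Expanding det(xI - A) along the first row:
det(xI - A) = + (x + 1)·det([[x - 1]]) - (-1)·det([[1]]).

Evaluating gives χ_A(x) = x^2.

χ_A(x) = x^2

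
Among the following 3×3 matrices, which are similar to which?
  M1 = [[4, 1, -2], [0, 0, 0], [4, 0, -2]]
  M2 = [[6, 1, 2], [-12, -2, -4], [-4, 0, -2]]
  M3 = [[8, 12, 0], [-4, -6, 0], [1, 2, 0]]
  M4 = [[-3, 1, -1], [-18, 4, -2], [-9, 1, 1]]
Characteristic polynomials: χ_{M1} = x^2(x - 2), χ_{M2} = x^2(x - 2), χ_{M3} = x^2(x - 2), χ_{M4} = x^2(x - 2).

{M1, M2, M3, M4}: invariant factors x^2(x - 2).

Matrices are similar if and only if their invariant-factor lists agree; the partition into similarity classes is {M1, M2, M3, M4}.

1 class: {M1, M2, M3, M4}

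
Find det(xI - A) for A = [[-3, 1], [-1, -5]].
xI - A = [[x + 3, -1], [1, x + 5]].

Expanding det(xI - A) along the first row:
det(xI - A) = + (x + 3)·det([[x + 5]]) - (-1)·det([[1]]).

Evaluating gives χ_A(x) = x^2 + 8x + 16 = (x + 4)^2.

χ_A(x) = (x + 4)^2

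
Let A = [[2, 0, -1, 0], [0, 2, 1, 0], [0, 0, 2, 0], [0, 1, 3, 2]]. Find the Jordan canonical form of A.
J = [[2, 1, 0, 0], [0, 2, 1, 0], [0, 0, 2, 0], [0, 0, 0, 2]]

The characteristic polynomial is det(xI - A) = (x - 2)^4, so the eigenvalues are 2 (algebraic multiplicity 4).

For λ = 2: rank(A - 2I) = 2, rank((A - 2I)^2) = 1, rank((A - 2I)^3) = 0. The eigenspace has dimension 4 - 2 = 2, so there are 2 Jordan blocks; the rank sequence gives block sizes [3, 1].

Assembling the blocks gives the Jordan form J above.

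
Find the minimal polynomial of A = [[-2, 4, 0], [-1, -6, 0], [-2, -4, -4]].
The characteristic polynomial factors as (x + 4)^3. The minimal polynomial is ∏(x - λ)^{k_λ} where k_λ is the size of the largest Jordan block at λ.

For λ = -4: rank(A + 4I) = 1, and the largest Jordan block has size 2 (the smallest k with rank((A + 4I)^k) = rank((A + 4I)^(k+1))).

So m_A(x) = (x + 4)^2.

m_A(x) = (x + 4)^2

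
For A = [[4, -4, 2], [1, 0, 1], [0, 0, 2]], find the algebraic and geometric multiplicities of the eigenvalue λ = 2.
The characteristic polynomial is (x - 2)^3, so the factor x - 2 appears with exponent 3: the algebraic multiplicity is 3.

rank(A - 2I) = 1, so the eigenspace has dimension 3 - 1 = 2: the geometric multiplicity is 2.

Since 2 < 3, A is not diagonalizable.

algebraic multiplicity 3, geometric multiplicity 2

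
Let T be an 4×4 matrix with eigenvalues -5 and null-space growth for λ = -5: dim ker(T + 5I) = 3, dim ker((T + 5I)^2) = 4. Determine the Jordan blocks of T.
λ = -5: successive nullity increments [3, 1] count blocks of size ≥ k; block sizes are [2, 1, 1].

Jordan blocks: (-5, 2), (-5, 1), (-5, 1)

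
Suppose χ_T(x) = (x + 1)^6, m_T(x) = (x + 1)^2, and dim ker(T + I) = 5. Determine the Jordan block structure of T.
λ = -1: algebraic multiplicity 6 (exponent in χ_T), largest block size 2 (exponent in m_T), 5 blocks (geometric multiplicity). These force block sizes [2, 1, 1, 1, 1].

Jordan blocks: (-1, 2), (-1, 1), (-1, 1), (-1, 1), (-1, 1)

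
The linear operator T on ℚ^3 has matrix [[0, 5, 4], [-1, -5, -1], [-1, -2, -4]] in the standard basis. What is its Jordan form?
The characteristic polynomial is det(xI - A) = (x + 3)^3, so the eigenvalues are -3 (algebraic multiplicity 3).

For λ = -3: rank(A + 3I) = 2, rank((A + 3I)^2) = 1, rank((A + 3I)^3) = 0. The eigenspace has dimension 3 - 2 = 1, so there is 1 Jordan block; the rank sequence gives block sizes [3].

Assembling the blocks gives the Jordan form J above.

J = [[-3, 1, 0], [0, -3, 1], [0, 0, -3]]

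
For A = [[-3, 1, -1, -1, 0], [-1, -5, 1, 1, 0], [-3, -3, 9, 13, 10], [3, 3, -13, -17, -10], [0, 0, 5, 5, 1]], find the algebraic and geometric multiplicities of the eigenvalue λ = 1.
algebraic multiplicity 1, geometric multiplicity 1

The characteristic polynomial is (x - 1)(x + 4)^4, so the factor x - 1 appears with exponent 1: the algebraic multiplicity is 1.

rank(A - I) = 4, so the eigenspace has dimension 5 - 4 = 1: the geometric multiplicity is 1.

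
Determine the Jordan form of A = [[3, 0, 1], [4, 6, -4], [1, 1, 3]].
The characteristic polynomial is det(xI - A) = (x - 4)^3, so the eigenvalues are 4 (algebraic multiplicity 3).

For λ = 4: rank(A - 4I) = 2, rank((A - 4I)^2) = 1, rank((A - 4I)^3) = 0. The eigenspace has dimension 3 - 2 = 1, so there is 1 Jordan block; the rank sequence gives block sizes [3].

Assembling the blocks gives the Jordan form J above.

J = [[4, 1, 0], [0, 4, 1], [0, 0, 4]]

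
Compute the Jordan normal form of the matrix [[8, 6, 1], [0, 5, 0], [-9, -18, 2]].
The characteristic polynomial is det(xI - A) = (x - 5)^3, so the eigenvalues are 5 (algebraic multiplicity 3).

For λ = 5: rank(A - 5I) = 1, rank((A - 5I)^2) = 0. The eigenspace has dimension 3 - 1 = 2, so there are 2 Jordan blocks; the rank sequence gives block sizes [2, 1].

Assembling the blocks gives the Jordan form J above.

J = [[5, 1, 0], [0, 5, 0], [0, 0, 5]]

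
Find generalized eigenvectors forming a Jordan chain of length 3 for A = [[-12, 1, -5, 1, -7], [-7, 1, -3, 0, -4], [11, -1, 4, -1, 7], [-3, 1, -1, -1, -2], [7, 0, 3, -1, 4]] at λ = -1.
v_1 = [[0, 0, 1, 0, -1]]^T, v_2 = [[2, 1, -2, 1, -2]]^T, v_3 = [[4, 2, -4, 1, -3]]^T

We seek v_1 ∈ ker((A + I)^3) \ ker((A + I)^2), then set v_{i+1} = (A + I) v_i.

One such chain is v_1 = [[0, 0, 1, 0, -1]]^T, v_2 = [[2, 1, -2, 1, -2]]^T, v_3 = [[4, 2, -4, 1, -3]]^T. Check: (A + I) v_3 = [[0, 0, 0, 0, 0]]^T = 0.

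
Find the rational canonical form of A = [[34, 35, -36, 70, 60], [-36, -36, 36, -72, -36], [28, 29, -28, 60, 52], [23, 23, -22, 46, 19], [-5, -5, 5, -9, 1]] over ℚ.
R = [[6, 0, 0, 0, 0], [0, 0, 0, 0, 36], [0, 1, 0, 0, -48], [0, 0, 1, 0, -23], [0, 0, 0, 1, 11]]

The invariant factors of A (the non-unit diagonal entries of the Smith normal form of xI - A over ℚ[x]) are x - 6, (x - 6)^2(x^2 + x - 1), each dividing the next. The characteristic polynomial is their product, (x - 6)^3(x^2 + x - 1).

The rational canonical form is the block-diagonal matrix of companion matrices C(f_i):
R = [[6, 0, 0, 0, 0], [0, 0, 0, 0, 36], [0, 1, 0, 0, -48], [0, 0, 1, 0, -23], [0, 0, 0, 1, 11]].

Note the characteristic polynomial does not split into linear factors over ℚ, so A has no Jordan form over ℚ; the rational canonical form exists over any field.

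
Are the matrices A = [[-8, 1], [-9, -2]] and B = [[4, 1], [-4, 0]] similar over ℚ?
trace(A) = -10 but trace(B) = 4. The trace is a similarity invariant, so A and B are not similar.

No.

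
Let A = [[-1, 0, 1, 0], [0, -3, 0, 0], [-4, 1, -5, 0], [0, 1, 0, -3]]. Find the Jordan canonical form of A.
The characteristic polynomial is det(xI - A) = (x + 3)^4, so the eigenvalues are -3 (algebraic multiplicity 4).

For λ = -3: rank(A + 3I) = 2, rank((A + 3I)^2) = 1, rank((A + 3I)^3) = 0. The eigenspace has dimension 4 - 2 = 2, so there are 2 Jordan blocks; the rank sequence gives block sizes [3, 1].

Assembling the blocks gives the Jordan form J above.

J = [[-3, 1, 0, 0], [0, -3, 1, 0], [0, 0, -3, 0], [0, 0, 0, -3]]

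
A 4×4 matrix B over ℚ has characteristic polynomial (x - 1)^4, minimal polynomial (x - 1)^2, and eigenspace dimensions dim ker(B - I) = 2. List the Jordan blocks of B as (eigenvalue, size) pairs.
λ = 1: algebraic multiplicity 4 (exponent in χ_B), largest block size 2 (exponent in m_B), 2 blocks (geometric multiplicity). These force block sizes [2, 2].

Jordan blocks: (1, 2), (1, 2)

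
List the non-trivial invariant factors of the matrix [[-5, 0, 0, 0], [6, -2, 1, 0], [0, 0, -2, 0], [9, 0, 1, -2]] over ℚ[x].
The Jordan structure of A has elementary divisors (x + 5), (x + 2)^2, (x + 2). Arranging the block sizes at each eigenvalue in decreasing order and taking row products gives the invariant factors.

Invariant factors (smallest first, each dividing the next): x + 2, (x + 2)^2(x + 5).

Check: the last factor (x + 2)^2(x + 5) is the minimal polynomial, and the product (x + 2)^3(x + 5) is the characteristic polynomial.

x + 2, (x + 2)^2(x + 5)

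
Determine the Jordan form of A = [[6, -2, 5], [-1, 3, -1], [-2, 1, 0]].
J = [[3, 1, 0], [0, 3, 1], [0, 0, 3]]

The characteristic polynomial is det(xI - A) = (x - 3)^3, so the eigenvalues are 3 (algebraic multiplicity 3).

For λ = 3: rank(A - 3I) = 2, rank((A - 3I)^2) = 1, rank((A - 3I)^3) = 0. The eigenspace has dimension 3 - 2 = 1, so there is 1 Jordan block; the rank sequence gives block sizes [3].

Assembling the blocks gives the Jordan form J above.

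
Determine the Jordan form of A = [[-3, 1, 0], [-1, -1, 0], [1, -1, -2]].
The characteristic polynomial is det(xI - A) = (x + 2)^3, so the eigenvalues are -2 (algebraic multiplicity 3).

For λ = -2: rank(A + 2I) = 1, rank((A + 2I)^2) = 0. The eigenspace has dimension 3 - 1 = 2, so there are 2 Jordan blocks; the rank sequence gives block sizes [2, 1].

Assembling the blocks gives the Jordan form J above.

J = [[-2, 1, 0], [0, -2, 0], [0, 0, -2]]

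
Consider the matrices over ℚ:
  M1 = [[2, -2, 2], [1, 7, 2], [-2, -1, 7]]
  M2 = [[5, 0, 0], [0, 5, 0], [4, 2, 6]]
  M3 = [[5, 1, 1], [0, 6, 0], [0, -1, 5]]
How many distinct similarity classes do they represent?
Characteristic polynomials: χ_{M1} = (x - 6)(x - 5)^2, χ_{M2} = (x - 6)(x - 5)^2, χ_{M3} = (x - 6)(x - 5)^2.

{M1, M3}: invariant factors (x - 6)(x - 5)^2.

{M2}: invariant factors x - 5, (x - 6)(x - 5).

Matrices are similar if and only if their invariant-factor lists agree; the partition into similarity classes is {M1, M3}, {M2}.

2 classes: {M1, M3}, {M2}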